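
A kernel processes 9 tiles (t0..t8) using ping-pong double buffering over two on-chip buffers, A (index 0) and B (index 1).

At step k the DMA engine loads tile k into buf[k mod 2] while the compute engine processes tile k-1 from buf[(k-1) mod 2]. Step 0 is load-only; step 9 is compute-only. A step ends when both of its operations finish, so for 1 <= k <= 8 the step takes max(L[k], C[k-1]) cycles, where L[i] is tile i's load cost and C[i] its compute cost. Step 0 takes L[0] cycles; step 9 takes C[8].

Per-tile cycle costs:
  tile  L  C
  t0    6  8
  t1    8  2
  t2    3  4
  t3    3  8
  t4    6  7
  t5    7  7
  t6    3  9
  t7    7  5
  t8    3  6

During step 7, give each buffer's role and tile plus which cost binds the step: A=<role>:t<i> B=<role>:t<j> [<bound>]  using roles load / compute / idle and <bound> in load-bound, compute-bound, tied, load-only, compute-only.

[0] DMA t0→A (6c) ∥ CU idle ⇒ 6c, clock 6
[1] DMA t1→B (8c) ∥ CU A:t0 (8c) ⇒ 8c, clock 14
[2] DMA t2→A (3c) ∥ CU B:t1 (2c) ⇒ 3c, clock 17
[3] DMA t3→B (3c) ∥ CU A:t2 (4c) ⇒ 4c, clock 21
[4] DMA t4→A (6c) ∥ CU B:t3 (8c) ⇒ 8c, clock 29
[5] DMA t5→B (7c) ∥ CU A:t4 (7c) ⇒ 7c, clock 36
[6] DMA t6→A (3c) ∥ CU B:t5 (7c) ⇒ 7c, clock 43
[7] DMA t7→B (7c) ∥ CU A:t6 (9c) ⇒ 9c, clock 52
[8] DMA t8→A (3c) ∥ CU B:t7 (5c) ⇒ 5c, clock 57
[9] DMA idle ∥ CU A:t8 (6c) ⇒ 6c, clock 63

step 7: A=compute:t6 B=load:t7 [compute-bound]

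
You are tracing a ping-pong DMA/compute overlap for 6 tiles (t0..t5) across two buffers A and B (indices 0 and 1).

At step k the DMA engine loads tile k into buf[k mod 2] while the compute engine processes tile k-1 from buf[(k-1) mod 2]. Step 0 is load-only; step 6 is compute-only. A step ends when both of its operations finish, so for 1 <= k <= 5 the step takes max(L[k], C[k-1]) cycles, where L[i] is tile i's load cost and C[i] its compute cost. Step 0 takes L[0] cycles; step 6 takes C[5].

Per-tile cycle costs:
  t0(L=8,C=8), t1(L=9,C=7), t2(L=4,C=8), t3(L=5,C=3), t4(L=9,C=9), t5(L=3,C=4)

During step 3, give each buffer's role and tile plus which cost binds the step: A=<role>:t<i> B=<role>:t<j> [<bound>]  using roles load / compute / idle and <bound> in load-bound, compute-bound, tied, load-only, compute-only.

[0] DMA t0→A (8c) ∥ CU idle ⇒ 8c, clock 8
[1] DMA t1→B (9c) ∥ CU A:t0 (8c) ⇒ 9c, clock 17
[2] DMA t2→A (4c) ∥ CU B:t1 (7c) ⇒ 7c, clock 24
[3] DMA t3→B (5c) ∥ CU A:t2 (8c) ⇒ 8c, clock 32
[4] DMA t4→A (9c) ∥ CU B:t3 (3c) ⇒ 9c, clock 41
[5] DMA t5→B (3c) ∥ CU A:t4 (9c) ⇒ 9c, clock 50
[6] DMA idle ∥ CU B:t5 (4c) ⇒ 4c, clock 54

step 3: A=compute:t2 B=load:t3 [compute-bound]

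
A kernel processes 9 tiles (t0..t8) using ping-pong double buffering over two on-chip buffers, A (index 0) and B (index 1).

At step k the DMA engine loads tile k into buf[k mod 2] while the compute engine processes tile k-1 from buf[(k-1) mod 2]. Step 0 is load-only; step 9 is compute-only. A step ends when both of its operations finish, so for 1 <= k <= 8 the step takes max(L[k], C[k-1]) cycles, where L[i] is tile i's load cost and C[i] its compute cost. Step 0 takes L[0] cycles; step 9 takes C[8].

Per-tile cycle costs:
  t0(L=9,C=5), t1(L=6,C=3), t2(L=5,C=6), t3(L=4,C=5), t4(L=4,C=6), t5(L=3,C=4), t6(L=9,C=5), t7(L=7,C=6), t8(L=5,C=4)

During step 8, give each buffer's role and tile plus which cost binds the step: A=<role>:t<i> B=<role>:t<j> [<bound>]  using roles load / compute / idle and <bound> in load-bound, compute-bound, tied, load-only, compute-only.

step 8: A=load:t8 B=compute:t7 [compute-bound]

[0] DMA t0→A (9c) ∥ CU idle ⇒ 9c, clock 9
[1] DMA t1→B (6c) ∥ CU A:t0 (5c) ⇒ 6c, clock 15
[2] DMA t2→A (5c) ∥ CU B:t1 (3c) ⇒ 5c, clock 20
[3] DMA t3→B (4c) ∥ CU A:t2 (6c) ⇒ 6c, clock 26
[4] DMA t4→A (4c) ∥ CU B:t3 (5c) ⇒ 5c, clock 31
[5] DMA t5→B (3c) ∥ CU A:t4 (6c) ⇒ 6c, clock 37
[6] DMA t6→A (9c) ∥ CU B:t5 (4c) ⇒ 9c, clock 46
[7] DMA t7→B (7c) ∥ CU A:t6 (5c) ⇒ 7c, clock 53
[8] DMA t8→A (5c) ∥ CU B:t7 (6c) ⇒ 6c, clock 59
[9] DMA idle ∥ CU A:t8 (4c) ⇒ 4c, clock 63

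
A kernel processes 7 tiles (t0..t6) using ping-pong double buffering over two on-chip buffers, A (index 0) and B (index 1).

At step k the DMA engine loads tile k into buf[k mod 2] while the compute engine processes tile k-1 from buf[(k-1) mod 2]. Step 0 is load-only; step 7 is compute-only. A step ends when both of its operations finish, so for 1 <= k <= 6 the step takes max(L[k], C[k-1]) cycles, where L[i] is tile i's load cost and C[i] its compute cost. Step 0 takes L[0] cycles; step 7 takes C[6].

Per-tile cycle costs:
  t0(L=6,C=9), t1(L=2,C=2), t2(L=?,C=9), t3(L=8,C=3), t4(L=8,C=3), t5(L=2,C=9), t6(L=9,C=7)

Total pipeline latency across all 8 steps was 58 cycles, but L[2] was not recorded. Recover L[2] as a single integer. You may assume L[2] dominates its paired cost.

step 0 → dur = L[0]=6 = 6
step 1 → dur = max(L[1]=2, C[0]=9) = 9
step 2 → dur = max(L[2]=?, C[1]=2) = L[2]  (unknown; binding)
step 3 → dur = max(L[3]=8, C[2]=9) = 9
step 4 → dur = max(L[4]=8, C[3]=3) = 8
step 5 → dur = max(L[5]=2, C[4]=3) = 3
step 6 → dur = max(L[6]=9, C[5]=9) = 9
step 7 → dur = C[6]=7 = 7
sum of known step durations = 51
dur[2] = total - known = 58 - 51 = 7
L[2] is the binding max in step 2, so L[2] = dur[2] = 7

L[2] = 7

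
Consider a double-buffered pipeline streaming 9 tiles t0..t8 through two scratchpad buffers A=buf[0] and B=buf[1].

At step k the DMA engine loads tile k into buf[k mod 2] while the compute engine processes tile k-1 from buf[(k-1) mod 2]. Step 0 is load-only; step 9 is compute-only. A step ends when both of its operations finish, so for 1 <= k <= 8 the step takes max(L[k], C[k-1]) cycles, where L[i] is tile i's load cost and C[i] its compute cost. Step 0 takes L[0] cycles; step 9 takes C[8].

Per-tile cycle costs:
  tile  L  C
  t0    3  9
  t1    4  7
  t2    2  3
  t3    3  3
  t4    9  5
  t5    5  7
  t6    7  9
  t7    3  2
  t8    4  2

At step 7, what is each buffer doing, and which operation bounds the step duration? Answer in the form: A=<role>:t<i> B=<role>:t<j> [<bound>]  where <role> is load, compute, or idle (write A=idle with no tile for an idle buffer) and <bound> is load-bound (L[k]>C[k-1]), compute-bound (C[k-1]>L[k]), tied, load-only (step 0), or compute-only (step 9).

k=0 load=t0/3c comp=- wait=3 total=3
k=1 load=t1/4c comp=t0/9c wait=9 total=12
k=2 load=t2/2c comp=t1/7c wait=7 total=19
k=3 load=t3/3c comp=t2/3c wait=3 total=22
k=4 load=t4/9c comp=t3/3c wait=9 total=31
k=5 load=t5/5c comp=t4/5c wait=5 total=36
k=6 load=t6/7c comp=t5/7c wait=7 total=43
k=7 load=t7/3c comp=t6/9c wait=9 total=52
k=8 load=t8/4c comp=t7/2c wait=4 total=56
k=9 load=- comp=t8/2c wait=2 total=58

step 7: A=compute:t6 B=load:t7 [compute-bound]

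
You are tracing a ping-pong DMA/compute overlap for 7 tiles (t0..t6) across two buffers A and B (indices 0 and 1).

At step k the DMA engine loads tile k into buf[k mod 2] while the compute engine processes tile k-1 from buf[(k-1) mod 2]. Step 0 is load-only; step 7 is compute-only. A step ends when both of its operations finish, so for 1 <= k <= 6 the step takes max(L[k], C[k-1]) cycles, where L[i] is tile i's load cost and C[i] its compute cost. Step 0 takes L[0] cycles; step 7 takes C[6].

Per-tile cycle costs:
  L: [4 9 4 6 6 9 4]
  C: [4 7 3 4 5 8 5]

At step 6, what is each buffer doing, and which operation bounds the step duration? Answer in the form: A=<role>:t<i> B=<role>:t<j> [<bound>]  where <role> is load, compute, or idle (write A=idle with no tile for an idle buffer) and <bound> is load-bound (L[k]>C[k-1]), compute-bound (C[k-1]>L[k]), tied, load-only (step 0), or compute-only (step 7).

step 0: L[0]=4 → dur=4, Σ=4 | A=load:t0 B=idle [load-only]
step 1: L[1]=9 C[0]=4 → dur=9, Σ=13 | A=compute:t0 B=load:t1 [load-bound]
step 2: L[2]=4 C[1]=7 → dur=7, Σ=20 | A=load:t2 B=compute:t1 [compute-bound]
step 3: L[3]=6 C[2]=3 → dur=6, Σ=26 | A=compute:t2 B=load:t3 [load-bound]
step 4: L[4]=6 C[3]=4 → dur=6, Σ=32 | A=load:t4 B=compute:t3 [load-bound]
step 5: L[5]=9 C[4]=5 → dur=9, Σ=41 | A=compute:t4 B=load:t5 [load-bound]
step 6: L[6]=4 C[5]=8 → dur=8, Σ=49 | A=load:t6 B=compute:t5 [compute-bound]
step 7: C[6]=5 → dur=5, Σ=54 | A=compute:t6 B=idle [compute-only]

step 6: A=load:t6 B=compute:t5 [compute-bound]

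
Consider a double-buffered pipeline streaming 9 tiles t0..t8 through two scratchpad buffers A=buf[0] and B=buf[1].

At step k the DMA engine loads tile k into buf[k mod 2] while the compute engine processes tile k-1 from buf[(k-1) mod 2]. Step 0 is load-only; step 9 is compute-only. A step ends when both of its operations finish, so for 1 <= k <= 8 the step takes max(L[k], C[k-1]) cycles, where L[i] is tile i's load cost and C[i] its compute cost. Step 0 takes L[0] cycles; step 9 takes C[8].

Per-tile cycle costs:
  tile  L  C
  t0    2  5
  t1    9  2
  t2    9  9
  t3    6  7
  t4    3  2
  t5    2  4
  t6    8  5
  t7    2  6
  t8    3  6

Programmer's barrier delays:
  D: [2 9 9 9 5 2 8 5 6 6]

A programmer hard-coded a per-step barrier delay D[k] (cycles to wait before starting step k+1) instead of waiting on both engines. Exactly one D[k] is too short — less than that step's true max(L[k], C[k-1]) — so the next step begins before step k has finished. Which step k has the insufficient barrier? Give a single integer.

[0] required=L[0]=2=2 vs D=2 ok
[1] required=max(L[1]=9,C[0]=5)=9 vs D=9 ok
[2] required=max(L[2]=9,C[1]=2)=9 vs D=9 ok
[3] required=max(L[3]=6,C[2]=9)=9 vs D=9 ok
[4] required=max(L[4]=3,C[3]=7)=7 vs D=5 SHORT
[5] required=max(L[5]=2,C[4]=2)=2 vs D=2 ok
[6] required=max(L[6]=8,C[5]=4)=8 vs D=8 ok
[7] required=max(L[7]=2,C[6]=5)=5 vs D=5 ok
[8] required=max(L[8]=3,C[7]=6)=6 vs D=6 ok
[9] required=C[8]=6=6 vs D=6 ok

hazard at step 4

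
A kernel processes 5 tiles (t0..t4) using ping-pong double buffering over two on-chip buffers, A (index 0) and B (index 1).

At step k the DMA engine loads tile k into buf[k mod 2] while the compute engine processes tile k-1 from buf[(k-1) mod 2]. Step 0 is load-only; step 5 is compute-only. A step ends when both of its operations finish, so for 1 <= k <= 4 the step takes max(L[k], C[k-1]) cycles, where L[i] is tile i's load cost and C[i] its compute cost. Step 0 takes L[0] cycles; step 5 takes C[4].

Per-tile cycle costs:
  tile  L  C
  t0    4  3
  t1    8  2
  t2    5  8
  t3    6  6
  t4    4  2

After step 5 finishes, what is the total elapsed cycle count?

end_cycle[5] = 33

k=0 load=t0/4c comp=- wait=4 total=4
k=1 load=t1/8c comp=t0/3c wait=8 total=12
k=2 load=t2/5c comp=t1/2c wait=5 total=17
k=3 load=t3/6c comp=t2/8c wait=8 total=25
k=4 load=t4/4c comp=t3/6c wait=6 total=31
k=5 load=- comp=t4/2c wait=2 total=33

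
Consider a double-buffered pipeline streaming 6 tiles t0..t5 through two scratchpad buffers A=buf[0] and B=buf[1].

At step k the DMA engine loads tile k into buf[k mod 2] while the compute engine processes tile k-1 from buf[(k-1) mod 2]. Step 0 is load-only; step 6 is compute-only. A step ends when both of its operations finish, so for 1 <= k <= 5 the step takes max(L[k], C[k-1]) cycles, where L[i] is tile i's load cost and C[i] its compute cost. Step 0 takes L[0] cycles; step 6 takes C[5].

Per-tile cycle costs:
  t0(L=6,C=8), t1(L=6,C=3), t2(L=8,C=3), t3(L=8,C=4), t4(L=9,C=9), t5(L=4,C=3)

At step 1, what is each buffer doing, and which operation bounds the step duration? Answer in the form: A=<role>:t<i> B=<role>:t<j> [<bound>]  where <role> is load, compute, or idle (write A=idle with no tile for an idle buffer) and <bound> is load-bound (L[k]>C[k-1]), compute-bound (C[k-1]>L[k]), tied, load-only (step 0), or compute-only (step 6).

step 1: A=compute:t0 B=load:t1 [compute-bound]

[0] DMA t0→A (6c) ∥ CU idle ⇒ 6c, clock 6
[1] DMA t1→B (6c) ∥ CU A:t0 (8c) ⇒ 8c, clock 14
[2] DMA t2→A (8c) ∥ CU B:t1 (3c) ⇒ 8c, clock 22
[3] DMA t3→B (8c) ∥ CU A:t2 (3c) ⇒ 8c, clock 30
[4] DMA t4→A (9c) ∥ CU B:t3 (4c) ⇒ 9c, clock 39
[5] DMA t5→B (4c) ∥ CU A:t4 (9c) ⇒ 9c, clock 48
[6] DMA idle ∥ CU B:t5 (3c) ⇒ 3c, clock 51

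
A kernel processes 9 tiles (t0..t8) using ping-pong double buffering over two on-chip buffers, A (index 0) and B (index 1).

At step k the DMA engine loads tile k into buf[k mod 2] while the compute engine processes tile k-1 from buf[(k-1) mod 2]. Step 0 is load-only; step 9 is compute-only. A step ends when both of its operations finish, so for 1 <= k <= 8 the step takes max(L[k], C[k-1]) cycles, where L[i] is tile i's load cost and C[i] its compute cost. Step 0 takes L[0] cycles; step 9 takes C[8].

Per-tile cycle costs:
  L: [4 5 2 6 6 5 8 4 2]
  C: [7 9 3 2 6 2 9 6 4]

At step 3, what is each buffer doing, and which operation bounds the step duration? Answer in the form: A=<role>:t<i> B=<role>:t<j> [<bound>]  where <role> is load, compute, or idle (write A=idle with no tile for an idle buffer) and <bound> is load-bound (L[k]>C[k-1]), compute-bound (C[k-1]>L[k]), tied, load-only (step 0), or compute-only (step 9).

  0. 4=4c; end=4; A:t0 B:-
  1. max(5,7)=7c; end=11; A:t0 B:t1
  2. max(2,9)=9c; end=20; A:t2 B:t1
  3. max(6,3)=6c; end=26; A:t2 B:t3
  4. max(6,2)=6c; end=32; A:t4 B:t3
  5. max(5,6)=6c; end=38; A:t4 B:t5
  6. max(8,2)=8c; end=46; A:t6 B:t5
  7. max(4,9)=9c; end=55; A:t6 B:t7
  8. max(2,6)=6c; end=61; A:t8 B:t7
  9. 4=4c; end=65; A:t8 B:t7

step 3: A=compute:t2 B=load:t3 [load-bound]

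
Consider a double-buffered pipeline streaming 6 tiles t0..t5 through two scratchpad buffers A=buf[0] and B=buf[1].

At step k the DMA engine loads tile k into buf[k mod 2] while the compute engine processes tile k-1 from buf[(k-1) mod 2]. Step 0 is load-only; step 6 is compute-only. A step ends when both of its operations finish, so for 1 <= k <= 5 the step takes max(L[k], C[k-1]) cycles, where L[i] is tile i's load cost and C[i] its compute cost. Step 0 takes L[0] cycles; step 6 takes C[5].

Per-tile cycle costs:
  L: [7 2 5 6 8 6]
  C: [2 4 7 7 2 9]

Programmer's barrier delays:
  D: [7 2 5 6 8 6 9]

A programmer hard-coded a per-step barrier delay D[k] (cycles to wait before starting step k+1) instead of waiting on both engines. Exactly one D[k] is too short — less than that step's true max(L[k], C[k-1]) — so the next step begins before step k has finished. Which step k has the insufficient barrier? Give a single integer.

k=0 barrier L[0]=7→7c, D[0]=7 ok
k=1 barrier max(L[1]=2,C[0]=2)→2c, D[1]=2 ok
k=2 barrier max(L[2]=5,C[1]=4)→5c, D[2]=5 ok
k=3 barrier max(L[3]=6,C[2]=7)→7c, D[3]=6 SHORT
k=4 barrier max(L[4]=8,C[3]=7)→8c, D[4]=8 ok
k=5 barrier max(L[5]=6,C[4]=2)→6c, D[5]=6 ok
k=6 barrier C[5]=9→9c, D[6]=9 ok

hazard at step 3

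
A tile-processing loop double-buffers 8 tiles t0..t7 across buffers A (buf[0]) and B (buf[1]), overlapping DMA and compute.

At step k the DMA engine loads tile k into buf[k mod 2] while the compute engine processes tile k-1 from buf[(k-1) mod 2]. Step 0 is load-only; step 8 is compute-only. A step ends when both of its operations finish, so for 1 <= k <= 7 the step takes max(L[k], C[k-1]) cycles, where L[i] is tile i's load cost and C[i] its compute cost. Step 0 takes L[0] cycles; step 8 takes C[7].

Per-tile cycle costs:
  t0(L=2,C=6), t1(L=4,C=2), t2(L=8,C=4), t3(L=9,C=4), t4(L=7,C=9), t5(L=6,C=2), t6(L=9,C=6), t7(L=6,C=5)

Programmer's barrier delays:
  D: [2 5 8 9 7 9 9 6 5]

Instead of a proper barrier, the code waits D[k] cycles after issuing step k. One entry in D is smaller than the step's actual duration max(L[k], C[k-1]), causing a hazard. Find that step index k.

[0] required=L[0]=2=2 vs D=2 ok
[1] required=max(L[1]=4,C[0]=6)=6 vs D=5 SHORT
[2] required=max(L[2]=8,C[1]=2)=8 vs D=8 ok
[3] required=max(L[3]=9,C[2]=4)=9 vs D=9 ok
[4] required=max(L[4]=7,C[3]=4)=7 vs D=7 ok
[5] required=max(L[5]=6,C[4]=9)=9 vs D=9 ok
[6] required=max(L[6]=9,C[5]=2)=9 vs D=9 ok
[7] required=max(L[7]=6,C[6]=6)=6 vs D=6 ok
[8] required=C[7]=5=5 vs D=5 ok

hazard at step 1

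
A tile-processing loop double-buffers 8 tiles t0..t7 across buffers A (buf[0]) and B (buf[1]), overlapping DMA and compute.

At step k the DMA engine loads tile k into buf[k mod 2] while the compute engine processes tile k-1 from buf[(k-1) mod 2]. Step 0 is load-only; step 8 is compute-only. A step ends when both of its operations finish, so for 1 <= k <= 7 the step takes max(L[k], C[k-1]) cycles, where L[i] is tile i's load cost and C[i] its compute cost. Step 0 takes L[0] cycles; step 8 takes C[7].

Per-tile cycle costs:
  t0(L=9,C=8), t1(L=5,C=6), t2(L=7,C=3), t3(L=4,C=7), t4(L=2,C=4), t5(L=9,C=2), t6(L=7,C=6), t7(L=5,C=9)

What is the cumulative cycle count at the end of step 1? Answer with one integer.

[0] DMA t0→A (9c) ∥ CU idle ⇒ 9c, clock 9
[1] DMA t1→B (5c) ∥ CU A:t0 (8c) ⇒ 8c, clock 17
[2] DMA t2→A (7c) ∥ CU B:t1 (6c) ⇒ 7c, clock 24
[3] DMA t3→B (4c) ∥ CU A:t2 (3c) ⇒ 4c, clock 28
[4] DMA t4→A (2c) ∥ CU B:t3 (7c) ⇒ 7c, clock 35
[5] DMA t5→B (9c) ∥ CU A:t4 (4c) ⇒ 9c, clock 44
[6] DMA t6→A (7c) ∥ CU B:t5 (2c) ⇒ 7c, clock 51
[7] DMA t7→B (5c) ∥ CU A:t6 (6c) ⇒ 6c, clock 57
[8] DMA idle ∥ CU B:t7 (9c) ⇒ 9c, clock 66

end_cycle[1] = 17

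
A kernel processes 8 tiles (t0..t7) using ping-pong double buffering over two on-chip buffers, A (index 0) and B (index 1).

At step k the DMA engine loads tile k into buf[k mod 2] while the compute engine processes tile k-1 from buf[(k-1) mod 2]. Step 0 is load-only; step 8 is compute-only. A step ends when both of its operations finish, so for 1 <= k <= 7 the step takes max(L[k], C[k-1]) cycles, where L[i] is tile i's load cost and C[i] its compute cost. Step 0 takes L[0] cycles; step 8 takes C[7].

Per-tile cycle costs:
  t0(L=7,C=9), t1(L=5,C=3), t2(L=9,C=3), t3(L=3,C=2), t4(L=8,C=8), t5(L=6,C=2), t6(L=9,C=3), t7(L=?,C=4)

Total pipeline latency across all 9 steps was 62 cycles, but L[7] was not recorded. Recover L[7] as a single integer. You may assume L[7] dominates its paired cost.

step 0 = dur = L[0]=7 = 7
step 1 = dur = max(L[1]=5, C[0]=9) = 9
step 2 = dur = max(L[2]=9, C[1]=3) = 9
step 3 = dur = max(L[3]=3, C[2]=3) = 3
step 4 = dur = max(L[4]=8, C[3]=2) = 8
step 5 = dur = max(L[5]=6, C[4]=8) = 8
step 6 = dur = max(L[6]=9, C[5]=2) = 9
step 7 = dur = max(L[7]=?, C[6]=3) = L[7]  (unknown; binding)
step 8 = dur = C[7]=4 = 4
sum of known step durations = 57
dur[7] = total - known = 62 - 57 = 5
L[7] is the binding max in step 7, so L[7] = dur[7] = 5

L[7] = 5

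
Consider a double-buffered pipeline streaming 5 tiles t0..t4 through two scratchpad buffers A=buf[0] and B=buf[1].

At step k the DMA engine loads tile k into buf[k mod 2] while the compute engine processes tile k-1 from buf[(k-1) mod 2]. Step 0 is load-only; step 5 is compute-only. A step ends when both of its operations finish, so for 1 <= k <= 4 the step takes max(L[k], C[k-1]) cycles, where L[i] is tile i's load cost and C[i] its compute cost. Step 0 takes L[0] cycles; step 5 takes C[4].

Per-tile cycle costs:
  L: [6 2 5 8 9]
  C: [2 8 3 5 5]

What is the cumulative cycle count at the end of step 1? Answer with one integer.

k=0 load=t0/6c comp=- wait=6 total=6
k=1 load=t1/2c comp=t0/2c wait=2 total=8
k=2 load=t2/5c comp=t1/8c wait=8 total=16
k=3 load=t3/8c comp=t2/3c wait=8 total=24
k=4 load=t4/9c comp=t3/5c wait=9 total=33
k=5 load=- comp=t4/5c wait=5 total=38

end_cycle[1] = 8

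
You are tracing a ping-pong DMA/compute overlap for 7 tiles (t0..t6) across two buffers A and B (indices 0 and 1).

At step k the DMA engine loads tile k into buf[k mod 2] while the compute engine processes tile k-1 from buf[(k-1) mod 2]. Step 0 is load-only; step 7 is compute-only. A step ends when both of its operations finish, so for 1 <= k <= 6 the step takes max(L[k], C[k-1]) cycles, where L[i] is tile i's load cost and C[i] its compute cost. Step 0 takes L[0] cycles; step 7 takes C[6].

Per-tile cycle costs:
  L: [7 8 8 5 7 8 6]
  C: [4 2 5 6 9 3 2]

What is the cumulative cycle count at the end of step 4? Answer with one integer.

step 0: L[0]=7 → dur=7, Σ=7 | A=load:t0 B=idle [load-only]
step 1: L[1]=8 C[0]=4 → dur=8, Σ=15 | A=compute:t0 B=load:t1 [load-bound]
step 2: L[2]=8 C[1]=2 → dur=8, Σ=23 | A=load:t2 B=compute:t1 [load-bound]
step 3: L[3]=5 C[2]=5 → dur=5, Σ=28 | A=compute:t2 B=load:t3 [tied]
step 4: L[4]=7 C[3]=6 → dur=7, Σ=35 | A=load:t4 B=compute:t3 [load-bound]
step 5: L[5]=8 C[4]=9 → dur=9, Σ=44 | A=compute:t4 B=load:t5 [compute-bound]
step 6: L[6]=6 C[5]=3 → dur=6, Σ=50 | A=load:t6 B=compute:t5 [load-bound]
step 7: C[6]=2 → dur=2, Σ=52 | A=compute:t6 B=idle [compute-only]

end_cycle[4] = 35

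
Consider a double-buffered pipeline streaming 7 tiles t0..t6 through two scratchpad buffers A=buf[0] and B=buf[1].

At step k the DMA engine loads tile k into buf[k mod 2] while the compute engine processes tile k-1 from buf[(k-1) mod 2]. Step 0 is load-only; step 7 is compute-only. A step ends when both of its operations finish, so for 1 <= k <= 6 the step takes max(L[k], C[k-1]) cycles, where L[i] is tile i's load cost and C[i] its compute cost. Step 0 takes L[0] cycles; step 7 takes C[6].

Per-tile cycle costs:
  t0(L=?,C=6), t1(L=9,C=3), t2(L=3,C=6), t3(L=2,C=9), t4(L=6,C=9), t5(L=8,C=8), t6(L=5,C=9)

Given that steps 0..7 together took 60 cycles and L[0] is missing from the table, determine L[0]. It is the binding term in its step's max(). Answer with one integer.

L[0] = 7

step 0 → dur = L[0]=? = L[0]  (unknown; binding)
step 1 → dur = max(L[1]=9, C[0]=6) = 9
step 2 → dur = max(L[2]=3, C[1]=3) = 3
step 3 → dur = max(L[3]=2, C[2]=6) = 6
step 4 → dur = max(L[4]=6, C[3]=9) = 9
step 5 → dur = max(L[5]=8, C[4]=9) = 9
step 6 → dur = max(L[6]=5, C[5]=8) = 8
step 7 → dur = C[6]=9 = 9
sum of known step durations = 53
dur[0] = total - known = 60 - 53 = 7
L[0] is the binding max in step 0, so L[0] = dur[0] = 7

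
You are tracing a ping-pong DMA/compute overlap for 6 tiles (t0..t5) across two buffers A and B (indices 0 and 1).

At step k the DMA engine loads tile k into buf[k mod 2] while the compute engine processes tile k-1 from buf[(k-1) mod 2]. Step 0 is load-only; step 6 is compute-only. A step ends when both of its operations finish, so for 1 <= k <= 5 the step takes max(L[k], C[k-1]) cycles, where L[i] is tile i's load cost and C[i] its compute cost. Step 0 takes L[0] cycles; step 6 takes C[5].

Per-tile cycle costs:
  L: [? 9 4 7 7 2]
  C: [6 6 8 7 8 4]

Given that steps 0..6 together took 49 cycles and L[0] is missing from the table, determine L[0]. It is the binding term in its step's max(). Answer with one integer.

L[0] = 7

step 0 | dur = L[0]=? = L[0]  (unknown; binding)
step 1 | dur = max(L[1]=9, C[0]=6) = 9
step 2 | dur = max(L[2]=4, C[1]=6) = 6
step 3 | dur = max(L[3]=7, C[2]=8) = 8
step 4 | dur = max(L[4]=7, C[3]=7) = 7
step 5 | dur = max(L[5]=2, C[4]=8) = 8
step 6 | dur = C[5]=4 = 4
sum of known step durations = 42
dur[0] = total - known = 49 - 42 = 7
L[0] is the binding max in step 0, so L[0] = dur[0] = 7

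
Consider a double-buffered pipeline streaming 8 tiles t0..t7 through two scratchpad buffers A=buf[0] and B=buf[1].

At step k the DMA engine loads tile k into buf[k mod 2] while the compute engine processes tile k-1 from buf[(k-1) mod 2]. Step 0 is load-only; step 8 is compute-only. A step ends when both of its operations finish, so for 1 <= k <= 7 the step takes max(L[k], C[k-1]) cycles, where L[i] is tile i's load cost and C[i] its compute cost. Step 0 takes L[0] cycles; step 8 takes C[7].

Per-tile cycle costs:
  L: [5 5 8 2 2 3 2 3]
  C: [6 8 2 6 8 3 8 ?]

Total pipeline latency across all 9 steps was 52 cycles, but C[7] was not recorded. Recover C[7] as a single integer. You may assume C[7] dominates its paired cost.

C[7] = 6

step 0 = dur = L[0]=5 = 5
step 1 = dur = max(L[1]=5, C[0]=6) = 6
step 2 = dur = max(L[2]=8, C[1]=8) = 8
step 3 = dur = max(L[3]=2, C[2]=2) = 2
step 4 = dur = max(L[4]=2, C[3]=6) = 6
step 5 = dur = max(L[5]=3, C[4]=8) = 8
step 6 = dur = max(L[6]=2, C[5]=3) = 3
step 7 = dur = max(L[7]=3, C[6]=8) = 8
step 8 = dur = C[7]=? = C[7]  (unknown; binding)
sum of known step durations = 46
dur[8] = total - known = 52 - 46 = 6
C[7] is the binding max in step 8, so C[7] = dur[8] = 6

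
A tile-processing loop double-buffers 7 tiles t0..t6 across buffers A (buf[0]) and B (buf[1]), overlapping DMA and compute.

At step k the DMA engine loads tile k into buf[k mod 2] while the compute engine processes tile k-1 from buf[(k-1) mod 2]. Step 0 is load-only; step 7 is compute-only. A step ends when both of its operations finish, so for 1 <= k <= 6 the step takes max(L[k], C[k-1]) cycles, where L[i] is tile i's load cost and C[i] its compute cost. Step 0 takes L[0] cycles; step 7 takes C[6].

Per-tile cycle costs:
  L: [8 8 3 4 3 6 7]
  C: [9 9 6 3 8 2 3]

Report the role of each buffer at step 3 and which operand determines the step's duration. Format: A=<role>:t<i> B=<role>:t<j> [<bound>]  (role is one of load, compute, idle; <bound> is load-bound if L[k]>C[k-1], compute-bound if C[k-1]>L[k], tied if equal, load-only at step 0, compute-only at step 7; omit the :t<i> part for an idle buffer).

k=0 load=t0/8c comp=- wait=8 total=8
k=1 load=t1/8c comp=t0/9c wait=9 total=17
k=2 load=t2/3c comp=t1/9c wait=9 total=26
k=3 load=t3/4c comp=t2/6c wait=6 total=32
k=4 load=t4/3c comp=t3/3c wait=3 total=35
k=5 load=t5/6c comp=t4/8c wait=8 total=43
k=6 load=t6/7c comp=t5/2c wait=7 total=50
k=7 load=- comp=t6/3c wait=3 total=53

step 3: A=compute:t2 B=load:t3 [compute-bound]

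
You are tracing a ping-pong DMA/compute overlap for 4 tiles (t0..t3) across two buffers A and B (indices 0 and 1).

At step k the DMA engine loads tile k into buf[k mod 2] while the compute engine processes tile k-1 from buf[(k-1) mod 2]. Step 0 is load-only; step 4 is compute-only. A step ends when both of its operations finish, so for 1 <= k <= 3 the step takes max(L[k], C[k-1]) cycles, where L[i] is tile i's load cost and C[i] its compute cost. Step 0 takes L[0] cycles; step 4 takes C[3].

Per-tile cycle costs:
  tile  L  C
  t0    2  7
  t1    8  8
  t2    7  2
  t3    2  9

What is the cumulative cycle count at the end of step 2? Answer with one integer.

end_cycle[2] = 18

step 0: L[0]=2 → dur=2, Σ=2 | A=load:t0 B=idle [load-only]
step 1: L[1]=8 C[0]=7 → dur=8, Σ=10 | A=compute:t0 B=load:t1 [load-bound]
step 2: L[2]=7 C[1]=8 → dur=8, Σ=18 | A=load:t2 B=compute:t1 [compute-bound]
step 3: L[3]=2 C[2]=2 → dur=2, Σ=20 | A=compute:t2 B=load:t3 [tied]
step 4: C[3]=9 → dur=9, Σ=29 | A=idle B=compute:t3 [compute-only]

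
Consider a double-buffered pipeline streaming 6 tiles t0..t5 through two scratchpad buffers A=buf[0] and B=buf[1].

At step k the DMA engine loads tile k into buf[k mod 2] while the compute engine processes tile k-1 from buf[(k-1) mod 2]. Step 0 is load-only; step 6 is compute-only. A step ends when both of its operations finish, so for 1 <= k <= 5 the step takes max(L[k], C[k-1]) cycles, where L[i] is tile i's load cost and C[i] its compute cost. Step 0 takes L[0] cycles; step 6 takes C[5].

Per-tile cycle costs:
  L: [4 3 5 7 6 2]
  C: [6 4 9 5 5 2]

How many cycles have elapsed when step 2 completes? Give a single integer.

k=0 load=t0/4c comp=- wait=4 total=4
k=1 load=t1/3c comp=t0/6c wait=6 total=10
k=2 load=t2/5c comp=t1/4c wait=5 total=15
k=3 load=t3/7c comp=t2/9c wait=9 total=24
k=4 load=t4/6c comp=t3/5c wait=6 total=30
k=5 load=t5/2c comp=t4/5c wait=5 total=35
k=6 load=- comp=t5/2c wait=2 total=37

end_cycle[2] = 15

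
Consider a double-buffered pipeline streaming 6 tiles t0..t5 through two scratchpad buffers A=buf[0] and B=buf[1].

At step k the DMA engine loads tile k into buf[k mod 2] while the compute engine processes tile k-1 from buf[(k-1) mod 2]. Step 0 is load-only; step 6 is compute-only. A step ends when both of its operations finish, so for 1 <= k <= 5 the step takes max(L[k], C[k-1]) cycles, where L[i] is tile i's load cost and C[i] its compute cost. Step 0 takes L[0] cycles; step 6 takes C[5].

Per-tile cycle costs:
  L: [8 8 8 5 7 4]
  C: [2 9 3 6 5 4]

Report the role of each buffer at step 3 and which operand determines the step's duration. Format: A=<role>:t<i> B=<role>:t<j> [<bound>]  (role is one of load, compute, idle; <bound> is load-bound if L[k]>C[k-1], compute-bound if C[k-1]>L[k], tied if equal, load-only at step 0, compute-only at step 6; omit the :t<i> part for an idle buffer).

step 3: A=compute:t2 B=load:t3 [load-bound]

k=0 load=t0/8c comp=- wait=8 total=8
k=1 load=t1/8c comp=t0/2c wait=8 total=16
k=2 load=t2/8c comp=t1/9c wait=9 total=25
k=3 load=t3/5c comp=t2/3c wait=5 total=30
k=4 load=t4/7c comp=t3/6c wait=7 total=37
k=5 load=t5/4c comp=t4/5c wait=5 total=42
k=6 load=- comp=t5/4c wait=4 total=46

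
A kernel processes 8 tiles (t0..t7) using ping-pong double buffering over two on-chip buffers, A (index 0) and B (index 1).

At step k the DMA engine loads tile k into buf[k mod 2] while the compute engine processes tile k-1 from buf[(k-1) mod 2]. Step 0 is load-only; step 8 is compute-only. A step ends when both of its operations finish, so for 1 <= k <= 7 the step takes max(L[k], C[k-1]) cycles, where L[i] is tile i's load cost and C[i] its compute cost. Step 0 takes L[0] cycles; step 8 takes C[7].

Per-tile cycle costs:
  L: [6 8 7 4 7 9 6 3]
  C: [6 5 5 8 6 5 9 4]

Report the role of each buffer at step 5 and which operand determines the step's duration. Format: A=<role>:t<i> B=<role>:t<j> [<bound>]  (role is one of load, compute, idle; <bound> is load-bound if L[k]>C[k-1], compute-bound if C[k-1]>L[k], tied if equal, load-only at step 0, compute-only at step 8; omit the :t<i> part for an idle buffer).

k=0 load=t0/6c comp=- wait=6 total=6
k=1 load=t1/8c comp=t0/6c wait=8 total=14
k=2 load=t2/7c comp=t1/5c wait=7 total=21
k=3 load=t3/4c comp=t2/5c wait=5 total=26
k=4 load=t4/7c comp=t3/8c wait=8 total=34
k=5 load=t5/9c comp=t4/6c wait=9 total=43
k=6 load=t6/6c comp=t5/5c wait=6 total=49
k=7 load=t7/3c comp=t6/9c wait=9 total=58
k=8 load=- comp=t7/4c wait=4 total=62

step 5: A=compute:t4 B=load:t5 [load-bound]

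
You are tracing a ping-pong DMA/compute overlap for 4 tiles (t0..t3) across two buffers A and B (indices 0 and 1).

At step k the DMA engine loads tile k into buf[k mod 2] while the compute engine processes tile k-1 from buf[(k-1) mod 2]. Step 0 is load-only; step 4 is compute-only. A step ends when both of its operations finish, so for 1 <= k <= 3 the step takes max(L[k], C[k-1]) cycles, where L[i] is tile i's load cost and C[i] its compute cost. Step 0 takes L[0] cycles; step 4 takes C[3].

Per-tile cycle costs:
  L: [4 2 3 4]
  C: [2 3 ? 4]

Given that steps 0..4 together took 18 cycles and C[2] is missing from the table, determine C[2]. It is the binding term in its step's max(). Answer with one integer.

step 0 | dur = L[0]=4 = 4
step 1 | dur = max(L[1]=2, C[0]=2) = 2
step 2 | dur = max(L[2]=3, C[1]=3) = 3
step 3 | dur = max(L[3]=4, C[2]=?) = C[2]  (unknown; binding)
step 4 | dur = C[3]=4 = 4
sum of known step durations = 13
dur[3] = total - known = 18 - 13 = 5
C[2] is the binding max in step 3, so C[2] = dur[3] = 5

C[2] = 5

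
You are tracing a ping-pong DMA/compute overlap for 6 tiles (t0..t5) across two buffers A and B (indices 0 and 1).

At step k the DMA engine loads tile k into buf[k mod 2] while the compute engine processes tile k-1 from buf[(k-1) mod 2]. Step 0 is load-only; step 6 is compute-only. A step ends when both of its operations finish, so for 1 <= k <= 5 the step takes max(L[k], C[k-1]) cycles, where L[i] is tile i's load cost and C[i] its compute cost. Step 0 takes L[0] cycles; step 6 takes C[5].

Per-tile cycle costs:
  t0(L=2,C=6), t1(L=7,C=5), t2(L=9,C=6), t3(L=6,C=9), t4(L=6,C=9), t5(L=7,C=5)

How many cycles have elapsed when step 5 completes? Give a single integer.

[0] DMA t0→A (2c) ∥ CU idle ⇒ 2c, clock 2
[1] DMA t1→B (7c) ∥ CU A:t0 (6c) ⇒ 7c, clock 9
[2] DMA t2→A (9c) ∥ CU B:t1 (5c) ⇒ 9c, clock 18
[3] DMA t3→B (6c) ∥ CU A:t2 (6c) ⇒ 6c, clock 24
[4] DMA t4→A (6c) ∥ CU B:t3 (9c) ⇒ 9c, clock 33
[5] DMA t5→B (7c) ∥ CU A:t4 (9c) ⇒ 9c, clock 42
[6] DMA idle ∥ CU B:t5 (5c) ⇒ 5c, clock 47

end_cycle[5] = 42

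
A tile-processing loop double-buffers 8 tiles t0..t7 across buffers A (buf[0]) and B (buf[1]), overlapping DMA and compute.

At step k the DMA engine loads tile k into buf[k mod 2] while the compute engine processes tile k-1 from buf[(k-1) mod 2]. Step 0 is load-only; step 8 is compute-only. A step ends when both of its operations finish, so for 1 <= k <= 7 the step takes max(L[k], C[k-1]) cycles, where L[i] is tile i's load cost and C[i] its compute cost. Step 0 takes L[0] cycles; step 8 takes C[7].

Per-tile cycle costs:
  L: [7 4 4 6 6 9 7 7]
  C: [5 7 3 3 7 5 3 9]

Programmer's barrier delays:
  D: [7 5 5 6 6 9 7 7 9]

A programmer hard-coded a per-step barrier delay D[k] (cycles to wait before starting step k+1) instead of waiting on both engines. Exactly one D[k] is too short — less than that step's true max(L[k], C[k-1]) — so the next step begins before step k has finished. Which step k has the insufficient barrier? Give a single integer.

k=0 barrier L[0]=7→7c, D[0]=7 ok
k=1 barrier max(L[1]=4,C[0]=5)→5c, D[1]=5 ok
k=2 barrier max(L[2]=4,C[1]=7)→7c, D[2]=5 SHORT
k=3 barrier max(L[3]=6,C[2]=3)→6c, D[3]=6 ok
k=4 barrier max(L[4]=6,C[3]=3)→6c, D[4]=6 ok
k=5 barrier max(L[5]=9,C[4]=7)→9c, D[5]=9 ok
k=6 barrier max(L[6]=7,C[5]=5)→7c, D[6]=7 ok
k=7 barrier max(L[7]=7,C[6]=3)→7c, D[7]=7 ok
k=8 barrier C[7]=9→9c, D[8]=9 ok

hazard at step 2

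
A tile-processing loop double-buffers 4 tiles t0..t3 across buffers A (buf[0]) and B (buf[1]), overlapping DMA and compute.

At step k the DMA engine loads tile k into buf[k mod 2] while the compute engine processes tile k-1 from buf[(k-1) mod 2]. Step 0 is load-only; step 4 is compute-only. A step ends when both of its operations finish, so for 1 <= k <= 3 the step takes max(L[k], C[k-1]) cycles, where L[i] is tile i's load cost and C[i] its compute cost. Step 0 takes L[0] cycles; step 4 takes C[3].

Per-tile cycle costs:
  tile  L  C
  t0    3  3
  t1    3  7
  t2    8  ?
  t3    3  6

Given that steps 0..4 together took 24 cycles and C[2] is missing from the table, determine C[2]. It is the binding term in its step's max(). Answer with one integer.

C[2] = 4

step 0 = dur = L[0]=3 = 3
step 1 = dur = max(L[1]=3, C[0]=3) = 3
step 2 = dur = max(L[2]=8, C[1]=7) = 8
step 3 = dur = max(L[3]=3, C[2]=?) = C[2]  (unknown; binding)
step 4 = dur = C[3]=6 = 6
sum of known step durations = 20
dur[3] = total - known = 24 - 20 = 4
C[2] is the binding max in step 3, so C[2] = dur[3] = 4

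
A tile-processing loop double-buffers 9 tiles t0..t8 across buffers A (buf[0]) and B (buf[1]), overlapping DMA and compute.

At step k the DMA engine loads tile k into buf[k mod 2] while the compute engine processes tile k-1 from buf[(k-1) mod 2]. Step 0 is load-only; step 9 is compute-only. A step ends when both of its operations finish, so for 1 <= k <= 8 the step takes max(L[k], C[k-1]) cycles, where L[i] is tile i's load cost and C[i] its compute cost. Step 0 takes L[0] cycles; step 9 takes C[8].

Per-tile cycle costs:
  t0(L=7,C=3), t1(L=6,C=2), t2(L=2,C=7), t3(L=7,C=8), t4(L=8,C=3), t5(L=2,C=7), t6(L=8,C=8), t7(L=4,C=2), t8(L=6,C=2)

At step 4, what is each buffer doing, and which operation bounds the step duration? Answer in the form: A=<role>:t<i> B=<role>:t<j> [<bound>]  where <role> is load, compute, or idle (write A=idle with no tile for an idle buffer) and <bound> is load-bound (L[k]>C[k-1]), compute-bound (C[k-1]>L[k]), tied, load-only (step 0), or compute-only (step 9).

step 0: L[0]=7 → dur=7, Σ=7 | A=load:t0 B=idle [load-only]
step 1: L[1]=6 C[0]=3 → dur=6, Σ=13 | A=compute:t0 B=load:t1 [load-bound]
step 2: L[2]=2 C[1]=2 → dur=2, Σ=15 | A=load:t2 B=compute:t1 [tied]
step 3: L[3]=7 C[2]=7 → dur=7, Σ=22 | A=compute:t2 B=load:t3 [tied]
step 4: L[4]=8 C[3]=8 → dur=8, Σ=30 | A=load:t4 B=compute:t3 [tied]
step 5: L[5]=2 C[4]=3 → dur=3, Σ=33 | A=compute:t4 B=load:t5 [compute-bound]
step 6: L[6]=8 C[5]=7 → dur=8, Σ=41 | A=load:t6 B=compute:t5 [load-bound]
step 7: L[7]=4 C[6]=8 → dur=8, Σ=49 | A=compute:t6 B=load:t7 [compute-bound]
step 8: L[8]=6 C[7]=2 → dur=6, Σ=55 | A=load:t8 B=compute:t7 [load-bound]
step 9: C[8]=2 → dur=2, Σ=57 | A=compute:t8 B=idle [compute-only]

step 4: A=load:t4 B=compute:t3 [tied]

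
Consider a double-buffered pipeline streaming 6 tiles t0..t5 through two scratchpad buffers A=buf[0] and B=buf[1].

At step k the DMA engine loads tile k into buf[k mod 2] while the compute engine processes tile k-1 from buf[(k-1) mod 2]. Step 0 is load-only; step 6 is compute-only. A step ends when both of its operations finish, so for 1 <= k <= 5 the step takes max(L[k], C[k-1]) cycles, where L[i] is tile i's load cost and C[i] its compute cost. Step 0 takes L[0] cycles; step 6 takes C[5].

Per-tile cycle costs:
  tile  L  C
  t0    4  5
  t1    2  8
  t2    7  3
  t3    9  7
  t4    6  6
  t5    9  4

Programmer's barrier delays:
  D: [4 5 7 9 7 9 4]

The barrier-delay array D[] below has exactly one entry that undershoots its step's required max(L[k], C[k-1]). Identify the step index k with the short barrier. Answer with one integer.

step 0: need L[0]=4 = 4; D[0]=4 ok
step 1: need max(L[1]=2,C[0]=5) = 5; D[1]=5 ok
step 2: need max(L[2]=7,C[1]=8) = 8; D[2]=7 SHORT
step 3: need max(L[3]=9,C[2]=3) = 9; D[3]=9 ok
step 4: need max(L[4]=6,C[3]=7) = 7; D[4]=7 ok
step 5: need max(L[5]=9,C[4]=6) = 9; D[5]=9 ok
step 6: need C[5]=4 = 4; D[6]=4 ok

hazard at step 2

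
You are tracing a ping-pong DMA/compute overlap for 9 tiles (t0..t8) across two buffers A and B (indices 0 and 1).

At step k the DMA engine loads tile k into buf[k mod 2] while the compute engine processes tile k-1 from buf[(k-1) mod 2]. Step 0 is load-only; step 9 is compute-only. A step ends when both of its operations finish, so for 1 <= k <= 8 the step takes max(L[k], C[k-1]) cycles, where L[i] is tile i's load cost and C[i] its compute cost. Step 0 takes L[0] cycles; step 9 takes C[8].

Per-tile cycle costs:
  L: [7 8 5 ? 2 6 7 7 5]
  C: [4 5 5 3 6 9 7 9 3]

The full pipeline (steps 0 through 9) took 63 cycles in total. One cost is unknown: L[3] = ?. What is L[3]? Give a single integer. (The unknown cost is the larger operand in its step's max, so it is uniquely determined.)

L[3] = 6

step 0 = dur = L[0]=7 = 7
step 1 = dur = max(L[1]=8, C[0]=4) = 8
step 2 = dur = max(L[2]=5, C[1]=5) = 5
step 3 = dur = max(L[3]=?, C[2]=5) = L[3]  (unknown; binding)
step 4 = dur = max(L[4]=2, C[3]=3) = 3
step 5 = dur = max(L[5]=6, C[4]=6) = 6
step 6 = dur = max(L[6]=7, C[5]=9) = 9
step 7 = dur = max(L[7]=7, C[6]=7) = 7
step 8 = dur = max(L[8]=5, C[7]=9) = 9
step 9 = dur = C[8]=3 = 3
sum of known step durations = 57
dur[3] = total - known = 63 - 57 = 6
L[3] is the binding max in step 3, so L[3] = dur[3] = 6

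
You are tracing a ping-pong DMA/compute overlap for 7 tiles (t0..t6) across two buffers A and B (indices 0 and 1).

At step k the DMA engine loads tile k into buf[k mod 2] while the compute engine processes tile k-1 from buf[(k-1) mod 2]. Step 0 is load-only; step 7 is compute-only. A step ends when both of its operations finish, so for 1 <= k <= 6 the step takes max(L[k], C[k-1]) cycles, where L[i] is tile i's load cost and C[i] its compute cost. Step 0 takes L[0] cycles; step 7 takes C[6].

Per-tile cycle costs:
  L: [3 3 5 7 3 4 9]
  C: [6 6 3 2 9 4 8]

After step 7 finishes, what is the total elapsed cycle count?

step 0: L[0]=3 → dur=3, Σ=3 | A=load:t0 B=idle [load-only]
step 1: L[1]=3 C[0]=6 → dur=6, Σ=9 | A=compute:t0 B=load:t1 [compute-bound]
step 2: L[2]=5 C[1]=6 → dur=6, Σ=15 | A=load:t2 B=compute:t1 [compute-bound]
step 3: L[3]=7 C[2]=3 → dur=7, Σ=22 | A=compute:t2 B=load:t3 [load-bound]
step 4: L[4]=3 C[3]=2 → dur=3, Σ=25 | A=load:t4 B=compute:t3 [load-bound]
step 5: L[5]=4 C[4]=9 → dur=9, Σ=34 | A=compute:t4 B=load:t5 [compute-bound]
step 6: L[6]=9 C[5]=4 → dur=9, Σ=43 | A=load:t6 B=compute:t5 [load-bound]
step 7: C[6]=8 → dur=8, Σ=51 | A=compute:t6 B=idle [compute-only]

end_cycle[7] = 51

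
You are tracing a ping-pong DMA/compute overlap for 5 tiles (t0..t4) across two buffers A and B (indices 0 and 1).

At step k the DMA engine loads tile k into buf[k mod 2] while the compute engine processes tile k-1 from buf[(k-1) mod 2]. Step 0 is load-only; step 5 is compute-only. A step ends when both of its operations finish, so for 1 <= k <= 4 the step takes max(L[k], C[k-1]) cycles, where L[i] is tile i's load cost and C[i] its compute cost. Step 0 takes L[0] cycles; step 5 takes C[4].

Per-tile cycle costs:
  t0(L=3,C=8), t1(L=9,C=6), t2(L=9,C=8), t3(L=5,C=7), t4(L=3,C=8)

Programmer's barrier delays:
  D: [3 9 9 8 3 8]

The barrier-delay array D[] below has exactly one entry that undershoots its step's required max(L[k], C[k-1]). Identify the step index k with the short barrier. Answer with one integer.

hazard at step 4

[0] required=L[0]=3=3 vs D=3 ok
[1] required=max(L[1]=9,C[0]=8)=9 vs D=9 ok
[2] required=max(L[2]=9,C[1]=6)=9 vs D=9 ok
[3] required=max(L[3]=5,C[2]=8)=8 vs D=8 ok
[4] required=max(L[4]=3,C[3]=7)=7 vs D=3 SHORT
[5] required=C[4]=8=8 vs D=8 ok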